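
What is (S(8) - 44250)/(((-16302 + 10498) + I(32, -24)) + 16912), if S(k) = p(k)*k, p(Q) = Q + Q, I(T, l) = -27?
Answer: -44122/11081 ≈ -3.9818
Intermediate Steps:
p(Q) = 2*Q
S(k) = 2*k² (S(k) = (2*k)*k = 2*k²)
(S(8) - 44250)/(((-16302 + 10498) + I(32, -24)) + 16912) = (2*8² - 44250)/(((-16302 + 10498) - 27) + 16912) = (2*64 - 44250)/((-5804 - 27) + 16912) = (128 - 44250)/(-5831 + 16912) = -44122/11081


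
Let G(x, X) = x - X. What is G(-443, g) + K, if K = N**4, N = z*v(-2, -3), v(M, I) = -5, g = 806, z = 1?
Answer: -624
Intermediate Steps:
N = -5 (N = 1*(-5) = -5)
K = 625 (K = (-5)**4 = 625)
G(-443, g) + K = (-443 - 1*806) + 625 = (-443 - 806) + 625 = -1249 + 625 = -624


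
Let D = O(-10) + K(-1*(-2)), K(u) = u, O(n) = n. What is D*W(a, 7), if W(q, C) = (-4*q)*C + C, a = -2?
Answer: -504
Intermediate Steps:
W(q, C) = C - 4*C*q (W(q, C) = -4*C*q + C = C - 4*C*q)
D = -8 (D = -10 - 1*(-2) = -10 + 2 = -8)
D*W(a, 7) = -56*(1 - 4*(-2)) = -56*(1 + 8) = -56*9 = -8*63 = -504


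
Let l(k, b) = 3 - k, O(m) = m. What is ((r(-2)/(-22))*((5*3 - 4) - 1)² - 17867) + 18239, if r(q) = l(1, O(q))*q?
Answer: 4292/11 ≈ 390.18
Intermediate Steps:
r(q) = 2*q (r(q) = (3 - 1*1)*q = (3 - 1)*q = 2*q)
((r(-2)/(-22))*((5*3 - 4) - 1)² - 17867) + 18239 = (((2*(-2))/(-22))*((5*3 - 4) - 1)² - 17867) + 18239 = ((-1/22*(-4))*((15 - 4) - 1)² - 17867) + 18239 = (2*(11 - 1)²/11 - 17867) + 18239 = ((2/11)*10² - 17867) + 18239 = ((2/11)*100 - 17867) + 18239 = (200/11 - 17867) + 18239 = -196337/11 + 18239 = 4292/11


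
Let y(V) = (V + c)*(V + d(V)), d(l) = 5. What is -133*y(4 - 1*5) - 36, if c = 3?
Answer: -1100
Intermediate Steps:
y(V) = (3 + V)*(5 + V) (y(V) = (V + 3)*(V + 5) = (3 + V)*(5 + V))
-133*y(4 - 1*5) - 36 = -133*(15 + (4 - 1*5)² + 8*(4 - 1*5)) - 36 = -133*(15 + (4 - 5)² + 8*(4 - 5)) - 36 = -133*(15 + (-1)² + 8*(-1)) - 36 = -133*(15 + 1 - 8) - 36 = -133*8 - 36 = -1064 - 36 = -1100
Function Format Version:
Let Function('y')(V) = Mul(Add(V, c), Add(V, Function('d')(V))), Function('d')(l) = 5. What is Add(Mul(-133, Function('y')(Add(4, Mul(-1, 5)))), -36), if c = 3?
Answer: -1100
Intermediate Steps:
Function('y')(V) = Mul(Add(3, V), Add(5, V)) (Function('y')(V) = Mul(Add(V, 3), Add(V, 5)) = Mul(Add(3, V), Add(5, V)))
Add(Mul(-133, Function('y')(Add(4, Mul(-1, 5)))), -36) = Add(Mul(-133, Add(15, Pow(Add(4, Mul(-1, 5)), 2), Mul(8, Add(4, Mul(-1, 5))))), -36) = Add(Mul(-133, Add(15, Pow(Add(4, -5), 2), Mul(8, Add(4, -5)))), -36) = Add(Mul(-133, Add(15, Pow(-1, 2), Mul(8, -1))), -36) = Add(Mul(-133, Add(15, 1, -8)), -36) = Add(Mul(-133, 8), -36) = Add(-1064, -36) = -1100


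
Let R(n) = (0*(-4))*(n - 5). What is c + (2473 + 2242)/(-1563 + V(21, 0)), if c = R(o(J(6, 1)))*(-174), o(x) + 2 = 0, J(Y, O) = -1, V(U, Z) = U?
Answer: -4715/1542 ≈ -3.0577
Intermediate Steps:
o(x) = -2 (o(x) = -2 + 0 = -2)
R(n) = 0 (R(n) = 0*(-5 + n) = 0)
c = 0 (c = 0*(-174) = 0)
c + (2473 + 2242)/(-1563 + V(21, 0)) = 0 + (2473 + 2242)/(-1563 + 21) = 0 + 4715/(-1542) = 0 + 4715*(-1/1542) = 0 - 4715/1542 = -4715/1542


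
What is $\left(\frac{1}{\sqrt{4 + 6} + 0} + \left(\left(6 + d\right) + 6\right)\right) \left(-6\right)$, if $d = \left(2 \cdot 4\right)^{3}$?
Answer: $-3144 - \frac{3 \sqrt{10}}{5} \approx -3145.9$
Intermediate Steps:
$d = 512$ ($d = 8^{3} = 512$)
$\left(\frac{1}{\sqrt{4 + 6} + 0} + \left(\left(6 + d\right) + 6\right)\right) \left(-6\right) = \left(\frac{1}{\sqrt{4 + 6} + 0} + \left(\left(6 + 512\right) + 6\right)\right) \left(-6\right) = \left(\frac{1}{\sqrt{10} + 0} + \left(518 + 6\right)\right) \left(-6\right) = \left(\frac{1}{\sqrt{10}} + 524\right) \left(-6\right) = \left(\frac{\sqrt{10}}{10} + 524\right) \left(-6\right) = \left(524 + \frac{\sqrt{10}}{10}\right) \left(-6\right) = -3144 - \frac{3 \sqrt{10}}{5}$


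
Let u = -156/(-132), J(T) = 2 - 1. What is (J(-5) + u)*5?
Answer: 120/11 ≈ 10.909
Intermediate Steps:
J(T) = 1
u = 13/11 (u = -156*(-1/132) = 13/11 ≈ 1.1818)
(J(-5) + u)*5 = (1 + 13/11)*5 = (24/11)*5 = 120/11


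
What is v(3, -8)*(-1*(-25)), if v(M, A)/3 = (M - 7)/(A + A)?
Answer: 75/4 ≈ 18.750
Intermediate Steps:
v(M, A) = 3*(-7 + M)/(2*A) (v(M, A) = 3*((M - 7)/(A + A)) = 3*((-7 + M)/((2*A))) = 3*((-7 + M)*(1/(2*A))) = 3*((-7 + M)/(2*A)) = 3*(-7 + M)/(2*A))
v(3, -8)*(-1*(-25)) = ((3/2)*(-7 + 3)/(-8))*(-1*(-25)) = ((3/2)*(-1/8)*(-4))*25 = (3/4)*25 = 75/4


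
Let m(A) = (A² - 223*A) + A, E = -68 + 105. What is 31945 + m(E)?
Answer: 25100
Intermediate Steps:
E = 37
m(A) = A² - 222*A
31945 + m(E) = 31945 + 37*(-222 + 37) = 31945 + 37*(-185) = 31945 - 6845 = 25100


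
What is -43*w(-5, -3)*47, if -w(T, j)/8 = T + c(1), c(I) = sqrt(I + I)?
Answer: -80840 + 16168*sqrt(2) ≈ -57975.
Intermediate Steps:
c(I) = sqrt(2)*sqrt(I) (c(I) = sqrt(2*I) = sqrt(2)*sqrt(I))
w(T, j) = -8*T - 8*sqrt(2) (w(T, j) = -8*(T + sqrt(2)*sqrt(1)) = -8*(T + sqrt(2)*1) = -8*(T + sqrt(2)) = -8*T - 8*sqrt(2))
-43*w(-5, -3)*47 = -43*(-8*(-5) - 8*sqrt(2))*47 = -43*(40 - 8*sqrt(2))*47 = (-1720 + 344*sqrt(2))*47 = -80840 + 16168*sqrt(2)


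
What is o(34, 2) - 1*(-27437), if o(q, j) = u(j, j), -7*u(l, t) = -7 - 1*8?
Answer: 192074/7 ≈ 27439.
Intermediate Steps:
u(l, t) = 15/7 (u(l, t) = -(-7 - 1*8)/7 = -(-7 - 8)/7 = -⅐*(-15) = 15/7)
o(q, j) = 15/7
o(34, 2) - 1*(-27437) = 15/7 - 1*(-27437) = 15/7 + 27437 = 192074/7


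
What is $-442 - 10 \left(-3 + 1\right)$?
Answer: $-422$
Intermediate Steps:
$-442 - 10 \left(-3 + 1\right) = -442 - 10 \left(-2\right) = -442 - -20 = -442 + 20 = -422$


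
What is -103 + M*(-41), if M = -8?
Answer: 225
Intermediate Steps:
-103 + M*(-41) = -103 - 8*(-41) = -103 + 328 = 225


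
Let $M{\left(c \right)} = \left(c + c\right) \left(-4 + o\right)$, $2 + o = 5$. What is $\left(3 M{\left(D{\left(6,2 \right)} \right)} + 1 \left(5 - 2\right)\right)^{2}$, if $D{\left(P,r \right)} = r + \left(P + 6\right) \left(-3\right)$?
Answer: $42849$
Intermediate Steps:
$o = 3$ ($o = -2 + 5 = 3$)
$D{\left(P,r \right)} = -18 + r - 3 P$ ($D{\left(P,r \right)} = r + \left(6 + P\right) \left(-3\right) = r - \left(18 + 3 P\right) = -18 + r - 3 P$)
$M{\left(c \right)} = - 2 c$ ($M{\left(c \right)} = \left(c + c\right) \left(-4 + 3\right) = 2 c \left(-1\right) = - 2 c$)
$\left(3 M{\left(D{\left(6,2 \right)} \right)} + 1 \left(5 - 2\right)\right)^{2} = \left(3 \left(- 2 \left(-18 + 2 - 18\right)\right) + 1 \left(5 - 2\right)\right)^{2} = \left(3 \left(- 2 \left(-18 + 2 - 18\right)\right) + 1 \cdot 3\right)^{2} = \left(3 \left(\left(-2\right) \left(-34\right)\right) + 3\right)^{2} = \left(3 \cdot 68 + 3\right)^{2} = \left(204 + 3\right)^{2} = 207^{2} = 42849$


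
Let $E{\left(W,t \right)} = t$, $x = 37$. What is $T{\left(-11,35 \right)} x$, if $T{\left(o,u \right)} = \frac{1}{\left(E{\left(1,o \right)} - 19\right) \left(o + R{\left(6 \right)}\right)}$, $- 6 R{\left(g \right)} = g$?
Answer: $\frac{37}{360} \approx 0.10278$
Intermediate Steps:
$R{\left(g \right)} = - \frac{g}{6}$
$T{\left(o,u \right)} = \frac{1}{\left(-1 + o\right) \left(-19 + o\right)}$ ($T{\left(o,u \right)} = \frac{1}{\left(o - 19\right) \left(o - 1\right)} = \frac{1}{\left(-19 + o\right) \left(o - 1\right)} = \frac{1}{\left(-19 + o\right) \left(-1 + o\right)} = \frac{1}{\left(-1 + o\right) \left(-19 + o\right)}$)
$T{\left(-11,35 \right)} x = \frac{1}{19 + \left(-11\right)^{2} - -220} \cdot 37 = \frac{1}{19 + 121 + 220} \cdot 37 = \frac{1}{360} \cdot 37 = \frac{37}{360}$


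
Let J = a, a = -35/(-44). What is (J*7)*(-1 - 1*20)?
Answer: -5145/44 ≈ -116.93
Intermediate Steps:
a = 35/44 (a = -35*(-1/44) = 35/44 ≈ 0.79545)
J = 35/44 ≈ 0.79545
(J*7)*(-1 - 1*20) = ((35/44)*7)*(-1 - 1*20) = 245*(-1 - 20)/44 = (245/44)*(-21) = -5145/44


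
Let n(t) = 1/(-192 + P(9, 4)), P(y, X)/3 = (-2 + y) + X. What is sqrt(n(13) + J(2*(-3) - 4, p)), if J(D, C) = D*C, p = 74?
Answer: I*sqrt(18708099)/159 ≈ 27.203*I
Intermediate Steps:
P(y, X) = -6 + 3*X + 3*y (P(y, X) = 3*((-2 + y) + X) = 3*(-2 + X + y) = -6 + 3*X + 3*y)
J(D, C) = C*D
n(t) = -1/159 (n(t) = 1/(-192 + (-6 + 3*4 + 3*9)) = 1/(-192 + (-6 + 12 + 27)) = 1/(-192 + 33) = 1/(-159) = -1/159)
sqrt(n(13) + J(2*(-3) - 4, p)) = sqrt(-1/159 + 74*(2*(-3) - 4)) = sqrt(-1/159 + 74*(-6 - 4)) = sqrt(-1/159 + 74*(-10)) = sqrt(-1/159 - 740) = sqrt(-117661/159) = I*sqrt(18708099)/159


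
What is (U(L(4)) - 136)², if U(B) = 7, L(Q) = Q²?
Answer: 16641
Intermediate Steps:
(U(L(4)) - 136)² = (7 - 136)² = (-129)² = 16641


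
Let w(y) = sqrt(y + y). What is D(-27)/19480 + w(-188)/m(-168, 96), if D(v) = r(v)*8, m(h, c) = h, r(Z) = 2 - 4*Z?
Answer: 22/487 - I*sqrt(94)/84 ≈ 0.045175 - 0.11542*I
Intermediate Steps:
D(v) = 16 - 32*v (D(v) = (2 - 4*v)*8 = 16 - 32*v)
w(y) = sqrt(2)*sqrt(y) (w(y) = sqrt(2*y) = sqrt(2)*sqrt(y))
D(-27)/19480 + w(-188)/m(-168, 96) = (16 - 32*(-27))/19480 + (sqrt(2)*sqrt(-188))/(-168) = (16 + 864)*(1/19480) + (sqrt(2)*(2*I*sqrt(47)))*(-1/168) = 880*(1/19480) + (2*I*sqrt(94))*(-1/168) = 22/487 - I*sqrt(94)/84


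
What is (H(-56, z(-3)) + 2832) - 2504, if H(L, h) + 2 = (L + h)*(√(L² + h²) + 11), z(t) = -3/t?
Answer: -279 - 55*√3137 ≈ -3359.5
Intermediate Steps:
H(L, h) = -2 + (11 + √(L² + h²))*(L + h) (H(L, h) = -2 + (L + h)*(√(L² + h²) + 11) = -2 + (L + h)*(11 + √(L² + h²)) = -2 + (11 + √(L² + h²))*(L + h))
(H(-56, z(-3)) + 2832) - 2504 = ((-2 + 11*(-56) + 11*(-3/(-3)) - 56*√((-56)² + (-3/(-3))²) + (-3/(-3))*√((-56)² + (-3/(-3))²)) + 2832) - 2504 = ((-2 - 616 + 11*(-3*(-⅓)) - 56*√(3136 + (-3*(-⅓))²) + (-3*(-⅓))*√(3136 + (-3*(-⅓))²)) + 2832) - 2504 = ((-2 - 616 + 11*1 - 56*√(3136 + 1²) + 1*√(3136 + 1²)) + 2832) - 2504 = ((-2 - 616 + 11 - 56*√(3136 + 1) + 1*√(3136 + 1)) + 2832) - 2504 = ((-2 - 616 + 11 - 56*√3137 + 1*√3137) + 2832) - 2504 = ((-2 - 616 + 11 - 56*√3137 + √3137) + 2832) - 2504 = ((-607 - 55*√3137) + 2832) - 2504 = (2225 - 55*√3137) - 2504 = -279 - 55*√3137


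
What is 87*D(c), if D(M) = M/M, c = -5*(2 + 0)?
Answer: 87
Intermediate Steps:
c = -10 (c = -5*2 = -10)
D(M) = 1
87*D(c) = 87*1 = 87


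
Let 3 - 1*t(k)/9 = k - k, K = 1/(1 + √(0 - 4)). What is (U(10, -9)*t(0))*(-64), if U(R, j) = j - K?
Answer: 79488/5 - 3456*I/5 ≈ 15898.0 - 691.2*I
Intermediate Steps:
K = (1 - 2*I)/5 (K = 1/(1 + √(-4)) = 1/(1 + 2*I) = (1 - 2*I)/5 ≈ 0.2 - 0.4*I)
U(R, j) = -⅕ + j + 2*I/5 (U(R, j) = j - (⅕ - 2*I/5) = j + (-⅕ + 2*I/5) = -⅕ + j + 2*I/5)
t(k) = 27 (t(k) = 27 - 9*(k - k) = 27 - 9*0 = 27 + 0 = 27)
(U(10, -9)*t(0))*(-64) = ((-⅕ - 9 + 2*I/5)*27)*(-64) = ((-46/5 + 2*I/5)*27)*(-64) = (-1242/5 + 54*I/5)*(-64) = 79488/5 - 3456*I/5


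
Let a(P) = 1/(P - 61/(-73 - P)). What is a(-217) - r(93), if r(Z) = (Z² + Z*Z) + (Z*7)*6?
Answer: -663876180/31309 ≈ -21204.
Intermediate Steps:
r(Z) = 2*Z² + 42*Z (r(Z) = (Z² + Z²) + (7*Z)*6 = 2*Z² + 42*Z)
a(-217) - r(93) = (73 - 217)/(61 + (-217)² + 73*(-217)) - 2*93*(21 + 93) = -144/(61 + 47089 - 15841) - 2*93*114 = -144/31309 - 1*21204 = (1/31309)*(-144) - 21204 = -144/31309 - 21204 = -663876180/31309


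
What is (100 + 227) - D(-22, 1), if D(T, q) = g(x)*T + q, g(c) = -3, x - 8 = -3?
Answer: 260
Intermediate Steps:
x = 5 (x = 8 - 3 = 5)
D(T, q) = q - 3*T (D(T, q) = -3*T + q = q - 3*T)
(100 + 227) - D(-22, 1) = (100 + 227) - (1 - 3*(-22)) = 327 - (1 + 66) = 327 - 1*67 = 327 - 67 = 260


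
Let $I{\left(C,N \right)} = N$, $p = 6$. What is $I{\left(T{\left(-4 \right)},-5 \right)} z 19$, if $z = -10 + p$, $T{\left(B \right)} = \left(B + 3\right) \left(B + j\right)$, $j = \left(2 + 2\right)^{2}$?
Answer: $380$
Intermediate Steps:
$j = 16$ ($j = 4^{2} = 16$)
$T{\left(B \right)} = \left(3 + B\right) \left(16 + B\right)$ ($T{\left(B \right)} = \left(B + 3\right) \left(B + 16\right) = \left(3 + B\right) \left(16 + B\right)$)
$z = -4$ ($z = -10 + 6 = -4$)
$I{\left(T{\left(-4 \right)},-5 \right)} z 19 = \left(-5\right) \left(-4\right) 19 = 20 \cdot 19 = 380$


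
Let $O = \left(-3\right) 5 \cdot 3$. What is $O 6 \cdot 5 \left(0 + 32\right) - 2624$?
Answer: $-45824$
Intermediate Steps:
$O = -45$ ($O = \left(-15\right) 3 = -45$)
$O 6 \cdot 5 \left(0 + 32\right) - 2624 = \left(-45\right) 6 \cdot 5 \left(0 + 32\right) - 2624 = \left(-270\right) 5 \cdot 32 - 2624 = \left(-1350\right) 32 - 2624 = -43200 - 2624 = -45824$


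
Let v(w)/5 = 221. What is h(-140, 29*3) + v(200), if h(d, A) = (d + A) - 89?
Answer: 963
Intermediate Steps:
v(w) = 1105 (v(w) = 5*221 = 1105)
h(d, A) = -89 + A + d (h(d, A) = (A + d) - 89 = -89 + A + d)
h(-140, 29*3) + v(200) = (-89 + 29*3 - 140) + 1105 = (-89 + 87 - 140) + 1105 = -142 + 1105 = 963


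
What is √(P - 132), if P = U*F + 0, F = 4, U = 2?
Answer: 2*I*√31 ≈ 11.136*I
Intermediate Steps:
P = 8 (P = 2*4 + 0 = 8 + 0 = 8)
√(P - 132) = √(8 - 132) = √(-124) = 2*I*√31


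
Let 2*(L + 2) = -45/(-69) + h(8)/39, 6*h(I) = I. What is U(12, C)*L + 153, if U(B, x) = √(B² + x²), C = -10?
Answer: 153 - 8917*√61/2691 ≈ 127.12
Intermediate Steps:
h(I) = I/6
L = -8917/5382 (L = -2 + (-45/(-69) + ((⅙)*8)/39)/2 = -2 + (-45*(-1/69) + (4/3)*(1/39))/2 = -2 + (15/23 + 4/117)/2 = -2 + (½)*(1847/2691) = -2 + 1847/5382 = -8917/5382 ≈ -1.6568)
U(12, C)*L + 153 = √(12² + (-10)²)*(-8917/5382) + 153 = √(144 + 100)*(-8917/5382) + 153 = √244*(-8917/5382) + 153 = (2*√61)*(-8917/5382) + 153 = -8917*√61/2691 + 153 = 153 - 8917*√61/2691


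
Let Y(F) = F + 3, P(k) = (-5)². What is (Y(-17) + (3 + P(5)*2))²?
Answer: 1521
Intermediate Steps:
P(k) = 25
Y(F) = 3 + F
(Y(-17) + (3 + P(5)*2))² = ((3 - 17) + (3 + 25*2))² = (-14 + (3 + 50))² = (-14 + 53)² = 39² = 1521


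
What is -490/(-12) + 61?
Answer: 611/6 ≈ 101.83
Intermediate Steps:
-490/(-12) + 61 = -490*(-1/12) + 61 = 245/6 + 61 = 611/6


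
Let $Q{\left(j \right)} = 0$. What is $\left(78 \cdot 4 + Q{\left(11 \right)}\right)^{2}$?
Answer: $97344$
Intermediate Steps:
$\left(78 \cdot 4 + Q{\left(11 \right)}\right)^{2} = \left(78 \cdot 4 + 0\right)^{2} = \left(312 + 0\right)^{2} = 312^{2} = 97344$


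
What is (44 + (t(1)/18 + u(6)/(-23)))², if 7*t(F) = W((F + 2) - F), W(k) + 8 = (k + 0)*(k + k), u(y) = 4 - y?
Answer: 1028196/529 ≈ 1943.7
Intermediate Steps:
W(k) = -8 + 2*k² (W(k) = -8 + (k + 0)*(k + k) = -8 + k*(2*k) = -8 + 2*k²)
t(F) = 0 (t(F) = (-8 + 2*((F + 2) - F)²)/7 = (-8 + 2*((2 + F) - F)²)/7 = (-8 + 2*2²)/7 = (-8 + 2*4)/7 = (-8 + 8)/7 = (⅐)*0 = 0)
(44 + (t(1)/18 + u(6)/(-23)))² = (44 + (0/18 + (4 - 1*6)/(-23)))² = (44 + (0*(1/18) + (4 - 6)*(-1/23)))² = (44 + (0 - 2*(-1/23)))² = (44 + (0 + 2/23))² = (44 + 2/23)² = (1014/23)² = 1028196/529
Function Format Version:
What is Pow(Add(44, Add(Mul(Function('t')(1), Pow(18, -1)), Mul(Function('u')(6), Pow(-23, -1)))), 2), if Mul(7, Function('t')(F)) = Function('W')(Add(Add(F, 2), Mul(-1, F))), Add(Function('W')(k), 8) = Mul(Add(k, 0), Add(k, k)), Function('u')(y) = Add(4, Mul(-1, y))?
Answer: Rational(1028196, 529) ≈ 1943.7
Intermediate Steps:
Function('W')(k) = Add(-8, Mul(2, Pow(k, 2))) (Function('W')(k) = Add(-8, Mul(Add(k, 0), Add(k, k))) = Add(-8, Mul(k, Mul(2, k))) = Add(-8, Mul(2, Pow(k, 2))))
Function('t')(F) = 0 (Function('t')(F) = Mul(Rational(1, 7), Add(-8, Mul(2, Pow(Add(Add(F, 2), Mul(-1, F)), 2)))) = Mul(Rational(1, 7), Add(-8, Mul(2, Pow(Add(Add(2, F), Mul(-1, F)), 2)))) = Mul(Rational(1, 7), Add(-8, Mul(2, Pow(2, 2)))) = Mul(Rational(1, 7), Add(-8, Mul(2, 4))) = Mul(Rational(1, 7), Add(-8, 8)) = Mul(Rational(1, 7), 0) = 0)
Pow(Add(44, Add(Mul(Function('t')(1), Pow(18, -1)), Mul(Function('u')(6), Pow(-23, -1)))), 2) = Pow(Add(44, Add(Mul(0, Pow(18, -1)), Mul(Add(4, Mul(-1, 6)), Pow(-23, -1)))), 2) = Pow(Add(44, Add(Mul(0, Rational(1, 18)), Mul(Add(4, -6), Rational(-1, 23)))), 2) = Pow(Add(44, Add(0, Mul(-2, Rational(-1, 23)))), 2) = Pow(Add(44, Add(0, Rational(2, 23))), 2) = Pow(Add(44, Rational(2, 23)), 2) = Pow(Rational(1014, 23), 2) = Rational(1028196, 529)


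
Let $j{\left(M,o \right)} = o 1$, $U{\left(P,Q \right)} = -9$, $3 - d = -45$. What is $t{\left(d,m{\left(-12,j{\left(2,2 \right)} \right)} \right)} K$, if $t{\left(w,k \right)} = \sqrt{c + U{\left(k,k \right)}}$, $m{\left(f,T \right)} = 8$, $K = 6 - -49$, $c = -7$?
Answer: $220 i \approx 220.0 i$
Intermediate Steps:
$d = 48$ ($d = 3 - -45 = 3 + 45 = 48$)
$j{\left(M,o \right)} = o$
$K = 55$ ($K = 6 + 49 = 55$)
$t{\left(w,k \right)} = 4 i$ ($t{\left(w,k \right)} = \sqrt{-7 - 9} = \sqrt{-16} = 4 i$)
$t{\left(d,m{\left(-12,j{\left(2,2 \right)} \right)} \right)} K = 4 i 55 = 220 i$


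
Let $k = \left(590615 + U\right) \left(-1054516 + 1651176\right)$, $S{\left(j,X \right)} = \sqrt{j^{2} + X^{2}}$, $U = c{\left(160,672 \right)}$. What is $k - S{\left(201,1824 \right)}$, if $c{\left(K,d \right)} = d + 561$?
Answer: $353132027680 - 3 \sqrt{374153} \approx 3.5313 \cdot 10^{11}$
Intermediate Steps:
$c{\left(K,d \right)} = 561 + d$
$U = 1233$ ($U = 561 + 672 = 1233$)
$S{\left(j,X \right)} = \sqrt{X^{2} + j^{2}}$
$k = 353132027680$ ($k = \left(590615 + 1233\right) \left(-1054516 + 1651176\right) = 591848 \cdot 596660 = 353132027680$)
$k - S{\left(201,1824 \right)} = 353132027680 - \sqrt{1824^{2} + 201^{2}} = 353132027680 - \sqrt{3326976 + 40401} = 353132027680 - \sqrt{3367377} = 353132027680 - 3 \sqrt{374153}$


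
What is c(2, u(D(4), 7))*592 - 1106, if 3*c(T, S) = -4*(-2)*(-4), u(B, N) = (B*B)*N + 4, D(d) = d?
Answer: -22262/3 ≈ -7420.7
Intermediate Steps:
u(B, N) = 4 + N*B**2 (u(B, N) = B**2*N + 4 = N*B**2 + 4 = 4 + N*B**2)
c(T, S) = -32/3 (c(T, S) = (-4*(-2)*(-4))/3 = (8*(-4))/3 = (1/3)*(-32) = -32/3)
c(2, u(D(4), 7))*592 - 1106 = -32/3*592 - 1106 = -18944/3 - 1106 = -22262/3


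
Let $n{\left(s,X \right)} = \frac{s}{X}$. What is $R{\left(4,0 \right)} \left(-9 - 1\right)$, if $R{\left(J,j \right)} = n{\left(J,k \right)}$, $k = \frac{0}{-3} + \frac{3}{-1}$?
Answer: $\frac{40}{3} \approx 13.333$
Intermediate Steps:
$k = -3$ ($k = 0 \left(- \frac{1}{3}\right) + 3 \left(-1\right) = 0 - 3 = -3$)
$R{\left(J,j \right)} = - \frac{J}{3}$ ($R{\left(J,j \right)} = \frac{J}{-3} = J \left(- \frac{1}{3}\right) = - \frac{J}{3}$)
$R{\left(4,0 \right)} \left(-9 - 1\right) = \left(- \frac{1}{3}\right) 4 \left(-9 - 1\right) = \left(- \frac{4}{3}\right) \left(-10\right) = \frac{40}{3}$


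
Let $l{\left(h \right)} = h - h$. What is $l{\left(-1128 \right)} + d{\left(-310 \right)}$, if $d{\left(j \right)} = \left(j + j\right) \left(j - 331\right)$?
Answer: $397420$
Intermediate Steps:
$d{\left(j \right)} = 2 j \left(-331 + j\right)$
$l{\left(h \right)} = 0$
$l{\left(-1128 \right)} + d{\left(-310 \right)} = 0 + 2 \left(-310\right) \left(-331 - 310\right) = 0 + 2 \left(-310\right) \left(-641\right) = 0 + 397420 = 397420$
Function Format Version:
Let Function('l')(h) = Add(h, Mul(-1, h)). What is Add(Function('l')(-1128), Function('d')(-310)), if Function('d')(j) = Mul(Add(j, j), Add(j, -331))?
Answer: 397420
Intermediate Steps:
Function('d')(j) = Mul(2, j, Add(-331, j)) (Function('d')(j) = Mul(Mul(2, j), Add(-331, j)) = Mul(2, j, Add(-331, j)))
Function('l')(h) = 0
Add(Function('l')(-1128), Function('d')(-310)) = Add(0, Mul(2, -310, Add(-331, -310))) = Add(0, Mul(2, -310, -641)) = Add(0, 397420) = 397420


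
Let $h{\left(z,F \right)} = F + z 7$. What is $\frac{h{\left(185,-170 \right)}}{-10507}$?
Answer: $- \frac{1125}{10507} \approx -0.10707$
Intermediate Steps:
$h{\left(z,F \right)} = F + 7 z$
$\frac{h{\left(185,-170 \right)}}{-10507} = \frac{-170 + 7 \cdot 185}{-10507} = \left(-170 + 1295\right) \left(- \frac{1}{10507}\right) = 1125 \left(- \frac{1}{10507}\right) = - \frac{1125}{10507}$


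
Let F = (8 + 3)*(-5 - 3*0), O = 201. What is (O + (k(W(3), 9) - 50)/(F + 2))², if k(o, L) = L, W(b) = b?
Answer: 114361636/2809 ≈ 40713.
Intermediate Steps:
F = -55 (F = 11*(-5 + 0) = 11*(-5) = -55)
(O + (k(W(3), 9) - 50)/(F + 2))² = (201 + (9 - 50)/(-55 + 2))² = (201 - 41/(-53))² = (201 - 41*(-1/53))² = (201 + 41/53)² = (10694/53)² = 114361636/2809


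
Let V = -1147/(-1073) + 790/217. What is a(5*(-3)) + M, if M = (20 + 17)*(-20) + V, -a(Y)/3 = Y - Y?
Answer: -4627183/6293 ≈ -735.29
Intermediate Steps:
V = 29637/6293 (V = -1147*(-1/1073) + 790*(1/217) = 31/29 + 790/217 = 29637/6293 ≈ 4.7095)
a(Y) = 0 (a(Y) = -3*(Y - Y) = -3*0 = 0)
M = -4627183/6293 (M = (20 + 17)*(-20) + 29637/6293 = 37*(-20) + 29637/6293 = -740 + 29637/6293 = -4627183/6293 ≈ -735.29)
a(5*(-3)) + M = 0 - 4627183/6293 = -4627183/6293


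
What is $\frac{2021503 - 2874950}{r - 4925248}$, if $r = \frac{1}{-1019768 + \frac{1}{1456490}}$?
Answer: $\frac{1267609376860867593}{7315381679432322602} \approx 0.17328$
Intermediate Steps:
$r = - \frac{1456490}{1485281894319}$ ($r = \frac{1}{-1019768 + \frac{1}{1456490}} = \frac{1}{- \frac{1485281894319}{1456490}} = - \frac{1456490}{1485281894319} \approx -9.8062 \cdot 10^{-7}$)
$\frac{2021503 - 2874950}{r - 4925248} = \frac{2021503 - 2874950}{- \frac{1456490}{1485281894319} - 4925248} = - \frac{853447}{- \frac{7315381679432322602}{1485281894319}} = \left(-853447\right) \left(- \frac{1485281894319}{7315381679432322602}\right) = \frac{1267609376860867593}{7315381679432322602}$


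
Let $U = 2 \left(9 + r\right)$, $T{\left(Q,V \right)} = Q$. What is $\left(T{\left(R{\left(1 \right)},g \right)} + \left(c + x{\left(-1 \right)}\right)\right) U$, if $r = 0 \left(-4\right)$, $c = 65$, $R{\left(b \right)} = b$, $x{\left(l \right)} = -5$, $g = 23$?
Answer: $1098$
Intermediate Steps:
$r = 0$
$U = 18$ ($U = 2 \left(9 + 0\right) = 2 \cdot 9 = 18$)
$\left(T{\left(R{\left(1 \right)},g \right)} + \left(c + x{\left(-1 \right)}\right)\right) U = \left(1 + \left(65 - 5\right)\right) 18 = \left(1 + 60\right) 18 = 61 \cdot 18 = 1098$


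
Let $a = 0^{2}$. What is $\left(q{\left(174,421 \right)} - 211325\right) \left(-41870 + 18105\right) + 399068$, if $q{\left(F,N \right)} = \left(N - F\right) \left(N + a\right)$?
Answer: $2551286638$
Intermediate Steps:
$a = 0$
$q{\left(F,N \right)} = N \left(N - F\right)$ ($q{\left(F,N \right)} = \left(N - F\right) \left(N + 0\right) = \left(N - F\right) N = N \left(N - F\right)$)
$\left(q{\left(174,421 \right)} - 211325\right) \left(-41870 + 18105\right) + 399068 = \left(421 \left(421 - 174\right) - 211325\right) \left(-41870 + 18105\right) + 399068 = \left(421 \left(421 - 174\right) - 211325\right) \left(-23765\right) + 399068 = \left(421 \cdot 247 - 211325\right) \left(-23765\right) + 399068 = \left(103987 - 211325\right) \left(-23765\right) + 399068 = \left(-107338\right) \left(-23765\right) + 399068 = 2550887570 + 399068 = 2551286638$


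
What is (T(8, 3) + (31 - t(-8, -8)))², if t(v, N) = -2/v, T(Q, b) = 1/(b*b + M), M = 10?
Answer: 5480281/5776 ≈ 948.80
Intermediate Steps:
T(Q, b) = 1/(10 + b²) (T(Q, b) = 1/(b*b + 10) = 1/(b² + 10) = 1/(10 + b²))
(T(8, 3) + (31 - t(-8, -8)))² = (1/(10 + 3²) + (31 - (-2)/(-8)))² = (1/(10 + 9) + (31 - (-2)*(-1)/8))² = (1/19 + (31 - 1*¼))² = (1/19 + (31 - ¼))² = (1/19 + 123/4)² = (2341/76)² = 5480281/5776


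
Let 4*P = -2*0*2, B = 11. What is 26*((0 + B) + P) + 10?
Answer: 296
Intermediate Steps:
P = 0 (P = (-2*0*2)/4 = (0*2)/4 = (¼)*0 = 0)
26*((0 + B) + P) + 10 = 26*((0 + 11) + 0) + 10 = 26*(11 + 0) + 10 = 26*11 + 10 = 286 + 10 = 296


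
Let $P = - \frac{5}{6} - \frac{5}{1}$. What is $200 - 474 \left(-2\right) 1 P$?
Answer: $-5330$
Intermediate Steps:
$P = - \frac{35}{6}$ ($P = \left(-5\right) \frac{1}{6} - 5 = - \frac{5}{6} - 5 = - \frac{35}{6} \approx -5.8333$)
$200 - 474 \left(-2\right) 1 P = 200 - 474 \left(-2\right) 1 \left(- \frac{35}{6}\right) = 200 - 474 \left(\left(-2\right) \left(- \frac{35}{6}\right)\right) = 200 - 5530 = -5330$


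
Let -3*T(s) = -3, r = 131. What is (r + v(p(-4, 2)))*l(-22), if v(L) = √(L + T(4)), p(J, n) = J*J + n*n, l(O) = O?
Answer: -2882 - 22*√21 ≈ -2982.8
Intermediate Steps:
T(s) = 1 (T(s) = -⅓*(-3) = 1)
p(J, n) = J² + n²
v(L) = √(1 + L) (v(L) = √(L + 1) = √(1 + L))
(r + v(p(-4, 2)))*l(-22) = (131 + √(1 + ((-4)² + 2²)))*(-22) = (131 + √(1 + (16 + 4)))*(-22) = (131 + √(1 + 20))*(-22) = (131 + √21)*(-22) = -2882 - 22*√21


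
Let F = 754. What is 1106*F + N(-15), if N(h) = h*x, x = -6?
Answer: 834014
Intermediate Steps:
N(h) = -6*h (N(h) = h*(-6) = -6*h)
1106*F + N(-15) = 1106*754 - 6*(-15) = 833924 + 90 = 834014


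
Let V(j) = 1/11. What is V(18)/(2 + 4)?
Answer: 1/66 ≈ 0.015152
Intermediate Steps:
V(j) = 1/11
V(18)/(2 + 4) = 1/(11*(2 + 4)) = (1/11)/6 = (1/11)*(⅙) = 1/66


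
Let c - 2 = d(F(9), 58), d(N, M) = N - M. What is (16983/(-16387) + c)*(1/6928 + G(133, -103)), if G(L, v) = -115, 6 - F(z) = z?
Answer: 13996873209/2027306 ≈ 6904.2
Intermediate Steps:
F(z) = 6 - z
c = -59 (c = 2 + ((6 - 1*9) - 1*58) = 2 + ((6 - 9) - 58) = 2 + (-3 - 58) = 2 - 61 = -59)
(16983/(-16387) + c)*(1/6928 + G(133, -103)) = (16983/(-16387) - 59)*(1/6928 - 115) = (16983*(-1/16387) - 59)*(1/6928 - 115) = (-16983/16387 - 59)*(-796719/6928) = -983816/16387*(-796719/6928) = 13996873209/2027306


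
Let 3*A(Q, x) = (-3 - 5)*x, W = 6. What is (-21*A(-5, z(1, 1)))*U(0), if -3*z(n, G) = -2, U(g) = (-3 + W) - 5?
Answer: -224/3 ≈ -74.667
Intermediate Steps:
U(g) = -2 (U(g) = (-3 + 6) - 5 = 3 - 5 = -2)
z(n, G) = ⅔ (z(n, G) = -⅓*(-2) = ⅔)
A(Q, x) = -8*x/3 (A(Q, x) = ((-3 - 5)*x)/3 = (-8*x)/3 = -8*x/3)
(-21*A(-5, z(1, 1)))*U(0) = -(-56)*2/3*(-2) = -21*(-16/9)*(-2) = (112/3)*(-2) = -224/3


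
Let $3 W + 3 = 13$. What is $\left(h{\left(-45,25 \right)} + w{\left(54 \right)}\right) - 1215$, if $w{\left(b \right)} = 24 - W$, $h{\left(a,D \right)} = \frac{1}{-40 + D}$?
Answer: $- \frac{5972}{5} \approx -1194.4$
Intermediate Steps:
$W = \frac{10}{3}$ ($W = -1 + \frac{1}{3} \cdot 13 = -1 + \frac{13}{3} = \frac{10}{3} \approx 3.3333$)
$w{\left(b \right)} = \frac{62}{3}$ ($w{\left(b \right)} = 24 - \frac{10}{3} = \frac{62}{3}$)
$\left(h{\left(-45,25 \right)} + w{\left(54 \right)}\right) - 1215 = \left(\frac{1}{-40 + 25} + \frac{62}{3}\right) - 1215 = \left(\frac{1}{-15} + \frac{62}{3}\right) - 1215 = \left(- \frac{1}{15} + \frac{62}{3}\right) - 1215 = \frac{103}{5} - 1215 = - \frac{5972}{5}$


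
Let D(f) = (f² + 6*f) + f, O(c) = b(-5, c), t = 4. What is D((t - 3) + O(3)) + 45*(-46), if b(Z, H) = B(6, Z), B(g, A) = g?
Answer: -1972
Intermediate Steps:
b(Z, H) = 6
O(c) = 6
D(f) = f² + 7*f
D((t - 3) + O(3)) + 45*(-46) = ((4 - 3) + 6)*(7 + ((4 - 3) + 6)) + 45*(-46) = (1 + 6)*(7 + (1 + 6)) - 2070 = 7*(7 + 7) - 2070 = 7*14 - 2070 = 98 - 2070 = -1972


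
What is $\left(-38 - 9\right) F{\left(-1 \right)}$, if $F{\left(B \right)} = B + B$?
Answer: $94$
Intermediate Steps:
$F{\left(B \right)} = 2 B$
$\left(-38 - 9\right) F{\left(-1 \right)} = \left(-38 - 9\right) 2 \left(-1\right) = \left(-47\right) \left(-2\right) = 94$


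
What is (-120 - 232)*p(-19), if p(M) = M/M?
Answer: -352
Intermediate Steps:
p(M) = 1
(-120 - 232)*p(-19) = (-120 - 232)*1 = -352*1 = -352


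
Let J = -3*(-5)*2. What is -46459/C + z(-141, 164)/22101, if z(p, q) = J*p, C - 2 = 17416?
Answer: -366822833/128318406 ≈ -2.8587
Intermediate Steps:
C = 17418 (C = 2 + 17416 = 17418)
J = 30 (J = 15*2 = 30)
z(p, q) = 30*p
-46459/C + z(-141, 164)/22101 = -46459/17418 + (30*(-141))/22101 = -46459*1/17418 - 4230*1/22101 = -46459/17418 - 1410/7367 = -366822833/128318406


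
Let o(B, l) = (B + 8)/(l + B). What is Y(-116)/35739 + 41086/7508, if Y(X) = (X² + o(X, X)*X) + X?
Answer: 784061921/134164206 ≈ 5.8440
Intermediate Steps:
o(B, l) = (8 + B)/(B + l)
Y(X) = 4 + X² + 3*X/2 (Y(X) = (X² + ((8 + X)/(X + X))*X) + X = (X² + ((8 + X)/((2*X)))*X) + X = (X² + ((1/(2*X))*(8 + X))*X) + X = (X² + ((8 + X)/(2*X))*X) + X = (X² + (4 + X/2)) + X = (4 + X² + X/2) + X = 4 + X² + 3*X/2)
Y(-116)/35739 + 41086/7508 = (4 + (-116)² + (3/2)*(-116))/35739 + 41086/7508 = (4 + 13456 - 174)*(1/35739) + 41086*(1/7508) = 13286*(1/35739) + 20543/3754 = 13286/35739 + 20543/3754 = 784061921/134164206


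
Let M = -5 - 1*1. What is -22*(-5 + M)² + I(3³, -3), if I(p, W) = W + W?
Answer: -2668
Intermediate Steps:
M = -6 (M = -5 - 1 = -6)
I(p, W) = 2*W
-22*(-5 + M)² + I(3³, -3) = -22*(-5 - 6)² + 2*(-3) = -22*(-11)² - 6 = -22*121 - 6 = -2662 - 6 = -2668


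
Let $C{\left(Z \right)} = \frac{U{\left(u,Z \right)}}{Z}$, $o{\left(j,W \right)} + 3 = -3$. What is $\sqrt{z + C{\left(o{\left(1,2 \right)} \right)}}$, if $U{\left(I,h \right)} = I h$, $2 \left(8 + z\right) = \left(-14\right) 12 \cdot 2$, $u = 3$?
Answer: $i \sqrt{173} \approx 13.153 i$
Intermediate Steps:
$o{\left(j,W \right)} = -6$ ($o{\left(j,W \right)} = -3 - 3 = -6$)
$z = -176$ ($z = -8 + \frac{\left(-14\right) 12 \cdot 2}{2} = -8 + \frac{\left(-168\right) 2}{2} = -8 + \frac{1}{2} \left(-336\right) = -8 - 168 = -176$)
$C{\left(Z \right)} = 3$ ($C{\left(Z \right)} = \frac{3 Z}{Z} = 3$)
$\sqrt{z + C{\left(o{\left(1,2 \right)} \right)}} = \sqrt{-176 + 3} = \sqrt{-173} = i \sqrt{173}$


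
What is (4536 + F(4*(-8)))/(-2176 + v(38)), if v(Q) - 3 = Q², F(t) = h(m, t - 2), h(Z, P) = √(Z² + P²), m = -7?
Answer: -56/9 - √1205/729 ≈ -6.2698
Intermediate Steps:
h(Z, P) = √(P² + Z²)
F(t) = √(49 + (-2 + t)²) (F(t) = √((t - 2)² + (-7)²) = √((-2 + t)² + 49) = √(49 + (-2 + t)²))
v(Q) = 3 + Q²
(4536 + F(4*(-8)))/(-2176 + v(38)) = (4536 + √(49 + (-2 + 4*(-8))²))/(-2176 + (3 + 38²)) = (4536 + √(49 + (-2 - 32)²))/(-2176 + (3 + 1444)) = (4536 + √(49 + (-34)²))/(-2176 + 1447) = (4536 + √(49 + 1156))/(-729) = (4536 + √1205)*(-1/729) = -56/9 - √1205/729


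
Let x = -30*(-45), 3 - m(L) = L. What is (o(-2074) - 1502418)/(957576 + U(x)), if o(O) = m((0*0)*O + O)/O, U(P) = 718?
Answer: -3116017009/1987501756 ≈ -1.5678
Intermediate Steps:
m(L) = 3 - L
x = 1350
o(O) = (3 - O)/O (o(O) = (3 - ((0*0)*O + O))/O = (3 - (0*O + O))/O = (3 - (0 + O))/O = (3 - O)/O)
(o(-2074) - 1502418)/(957576 + U(x)) = ((3 - 1*(-2074))/(-2074) - 1502418)/(957576 + 718) = (-(3 + 2074)/2074 - 1502418)/958294 = (-1/2074*2077 - 1502418)*(1/958294) = (-2077/2074 - 1502418)*(1/958294) = -3116017009/2074*1/958294 = -3116017009/1987501756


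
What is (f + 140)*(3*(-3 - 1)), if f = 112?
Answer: -3024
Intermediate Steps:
(f + 140)*(3*(-3 - 1)) = (112 + 140)*(3*(-3 - 1)) = 252*(3*(-4)) = 252*(-12) = -3024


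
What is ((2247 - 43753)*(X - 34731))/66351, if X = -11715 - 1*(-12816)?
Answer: 465282260/22117 ≈ 21037.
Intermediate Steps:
X = 1101 (X = -11715 + 12816 = 1101)
((2247 - 43753)*(X - 34731))/66351 = ((2247 - 43753)*(1101 - 34731))/66351 = -41506*(-33630)*(1/66351) = 1395846780*(1/66351) = 465282260/22117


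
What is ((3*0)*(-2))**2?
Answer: 0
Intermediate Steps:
((3*0)*(-2))**2 = (0*(-2))**2 = 0**2 = 0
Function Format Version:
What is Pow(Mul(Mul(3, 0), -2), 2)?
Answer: 0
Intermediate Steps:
Pow(Mul(Mul(3, 0), -2), 2) = Pow(Mul(0, -2), 2) = Pow(0, 2) = 0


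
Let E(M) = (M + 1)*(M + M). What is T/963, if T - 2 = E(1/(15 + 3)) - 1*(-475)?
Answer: 77293/156006 ≈ 0.49545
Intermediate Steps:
E(M) = 2*M*(1 + M) (E(M) = (1 + M)*(2*M) = 2*M*(1 + M))
T = 77293/162 (T = 2 + (2*(1 + 1/(15 + 3))/(15 + 3) - 1*(-475)) = 2 + (2*(1 + 1/18)/18 + 475) = 2 + (2*(1/18)*(1 + 1/18) + 475) = 2 + (2*(1/18)*(19/18) + 475) = 2 + (19/162 + 475) = 2 + 76969/162 = 77293/162 ≈ 477.12)
T/963 = (77293/162)/963 = (77293/162)*(1/963) = 77293/156006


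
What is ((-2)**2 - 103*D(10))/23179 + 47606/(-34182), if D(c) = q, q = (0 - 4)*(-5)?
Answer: -586868833/396152289 ≈ -1.4814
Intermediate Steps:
q = 20 (q = -4*(-5) = 20)
D(c) = 20
((-2)**2 - 103*D(10))/23179 + 47606/(-34182) = ((-2)**2 - 103*20)/23179 + 47606/(-34182) = (4 - 2060)*(1/23179) + 47606*(-1/34182) = -2056*1/23179 - 23803/17091 = -2056/23179 - 23803/17091 = -586868833/396152289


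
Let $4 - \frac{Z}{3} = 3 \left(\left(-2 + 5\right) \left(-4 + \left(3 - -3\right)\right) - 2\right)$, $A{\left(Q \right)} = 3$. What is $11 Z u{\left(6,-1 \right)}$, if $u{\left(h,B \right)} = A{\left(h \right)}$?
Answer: $-792$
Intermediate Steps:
$u{\left(h,B \right)} = 3$
$Z = -24$ ($Z = 12 - 3 \cdot 3 \left(\left(-2 + 5\right) \left(-4 + \left(3 - -3\right)\right) - 2\right) = 12 - 3 \cdot 3 \left(3 \left(-4 + \left(3 + 3\right)\right) - 2\right) = 12 - 3 \cdot 3 \left(3 \left(-4 + 6\right) - 2\right) = 12 - 3 \cdot 3 \left(3 \cdot 2 - 2\right) = 12 - 3 \cdot 3 \left(6 - 2\right) = 12 - 3 \cdot 3 \cdot 4 = 12 - 36 = -24$)
$11 Z u{\left(6,-1 \right)} = 11 \left(-24\right) 3 = \left(-264\right) 3 = -792$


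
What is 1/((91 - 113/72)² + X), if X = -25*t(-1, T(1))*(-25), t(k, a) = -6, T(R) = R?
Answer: 5184/22020721 ≈ 0.00023541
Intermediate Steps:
X = -3750 (X = -25*(-6)*(-25) = 150*(-25) = -3750)
1/((91 - 113/72)² + X) = 1/((91 - 113/72)² - 3750) = 1/((6439/72)² - 3750) = 1/(41460721/5184 - 3750) = 1/(22020721/5184) = 5184/22020721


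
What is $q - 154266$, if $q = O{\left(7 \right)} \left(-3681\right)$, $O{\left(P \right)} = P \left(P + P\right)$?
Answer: $-515004$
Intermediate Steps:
$O{\left(P \right)} = 2 P^{2}$ ($O{\left(P \right)} = P 2 P = 2 P^{2}$)
$q = -360738$ ($q = 2 \cdot 7^{2} \left(-3681\right) = 2 \cdot 49 \left(-3681\right) = 98 \left(-3681\right) = -360738$)
$q - 154266 = -360738 - 154266 = -515004$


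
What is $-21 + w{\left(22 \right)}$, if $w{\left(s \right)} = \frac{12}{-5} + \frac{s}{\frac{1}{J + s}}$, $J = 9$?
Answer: $\frac{3293}{5} \approx 658.6$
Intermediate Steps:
$w{\left(s \right)} = - \frac{12}{5} + s \left(9 + s\right)$ ($w{\left(s \right)} = \frac{12}{-5} + \frac{s}{\frac{1}{9 + s}} = 12 \left(- \frac{1}{5}\right) + s \left(9 + s\right) = - \frac{12}{5} + s \left(9 + s\right)$)
$-21 + w{\left(22 \right)} = -21 + \left(- \frac{12}{5} + 22^{2} + 9 \cdot 22\right) = -21 + \left(- \frac{12}{5} + 484 + 198\right) = -21 + \frac{3398}{5} = \frac{3293}{5}$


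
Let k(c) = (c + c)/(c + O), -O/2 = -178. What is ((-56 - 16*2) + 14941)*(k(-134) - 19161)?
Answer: -10530801755/37 ≈ -2.8462e+8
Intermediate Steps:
O = 356 (O = -2*(-178) = 356)
k(c) = 2*c/(356 + c) (k(c) = (c + c)/(c + 356) = (2*c)/(356 + c) = 2*c/(356 + c))
((-56 - 16*2) + 14941)*(k(-134) - 19161) = ((-56 - 16*2) + 14941)*(2*(-134)/(356 - 134) - 19161) = ((-56 - 32) + 14941)*(2*(-134)/222 - 19161) = (-88 + 14941)*(2*(-134)*(1/222) - 19161) = 14853*(-134/111 - 19161) = 14853*(-2127005/111) = -10530801755/37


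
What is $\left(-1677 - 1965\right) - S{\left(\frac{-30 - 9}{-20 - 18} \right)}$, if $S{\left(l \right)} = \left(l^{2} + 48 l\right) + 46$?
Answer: $- \frac{5398129}{1444} \approx -3738.3$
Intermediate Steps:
$S{\left(l \right)} = 46 + l^{2} + 48 l$
$\left(-1677 - 1965\right) - S{\left(\frac{-30 - 9}{-20 - 18} \right)} = \left(-1677 - 1965\right) - \left(46 + \left(\frac{-30 - 9}{-20 - 18}\right)^{2} + 48 \frac{-30 - 9}{-20 - 18}\right) = -3642 - \left(46 + \left(- \frac{39}{-38}\right)^{2} + 48 \left(- \frac{39}{-38}\right)\right) = -3642 - \left(46 + \left(\left(-39\right) \left(- \frac{1}{38}\right)\right)^{2} + 48 \left(\left(-39\right) \left(- \frac{1}{38}\right)\right)\right) = -3642 - \left(46 + \left(\frac{39}{38}\right)^{2} + 48 \cdot \frac{39}{38}\right) = -3642 - \left(46 + \frac{1521}{1444} + \frac{936}{19}\right) = -3642 - \frac{139081}{1444} = - \frac{5398129}{1444}$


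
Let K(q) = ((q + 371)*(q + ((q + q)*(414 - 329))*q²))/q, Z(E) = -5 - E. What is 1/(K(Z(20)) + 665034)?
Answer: 1/37427880 ≈ 2.6718e-8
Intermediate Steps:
K(q) = (371 + q)*(q + 170*q³)/q (K(q) = ((371 + q)*(q + ((2*q)*85)*q²))/q = ((371 + q)*(q + (170*q)*q²))/q = ((371 + q)*(q + 170*q³))/q = (371 + q)*(q + 170*q³)/q)
1/(K(Z(20)) + 665034) = 1/((371 + (-5 - 1*20) + 170*(-5 - 1*20)³ + 63070*(-5 - 1*20)²) + 665034) = 1/((371 + (-5 - 20) + 170*(-5 - 20)³ + 63070*(-5 - 20)²) + 665034) = 1/((371 - 25 + 170*(-25)³ + 63070*(-25)²) + 665034) = 1/((371 - 25 + 170*(-15625) + 63070*625) + 665034) = 1/((371 - 25 - 2656250 + 39418750) + 665034) = 1/(36762846 + 665034) = 1/37427880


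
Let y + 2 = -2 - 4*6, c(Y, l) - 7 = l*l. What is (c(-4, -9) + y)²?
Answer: 3600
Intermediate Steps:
c(Y, l) = 7 + l² (c(Y, l) = 7 + l*l = 7 + l²)
y = -28 (y = -2 + (-2 - 4*6) = -2 + (-2 - 24) = -2 - 26 = -28)
(c(-4, -9) + y)² = ((7 + (-9)²) - 28)² = ((7 + 81) - 28)² = (88 - 28)² = 60² = 3600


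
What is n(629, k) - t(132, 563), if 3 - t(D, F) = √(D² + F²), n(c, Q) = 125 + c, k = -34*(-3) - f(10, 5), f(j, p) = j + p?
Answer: 751 + √334393 ≈ 1329.3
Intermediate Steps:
k = 87 (k = -34*(-3) - (10 + 5) = 102 - 1*15 = 102 - 15 = 87)
t(D, F) = 3 - √(D² + F²)
n(629, k) - t(132, 563) = (125 + 629) - (3 - √(132² + 563²)) = 754 - (3 - √(17424 + 316969)) = 754 - (3 - √334393) = 754 + (-3 + √334393) = 751 + √334393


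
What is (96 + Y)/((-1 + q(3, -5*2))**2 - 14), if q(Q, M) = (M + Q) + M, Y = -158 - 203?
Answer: -53/62 ≈ -0.85484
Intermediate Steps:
Y = -361
q(Q, M) = Q + 2*M
(96 + Y)/((-1 + q(3, -5*2))**2 - 14) = (96 - 361)/((-1 + (3 + 2*(-5*2)))**2 - 14) = -265/((-1 + (3 + 2*(-10)))**2 - 14) = -265/((-1 + (3 - 20))**2 - 14) = -265/((-1 - 17)**2 - 14) = -265/((-18)**2 - 14) = -265/(324 - 14) = -265/310 = -265*1/310 = -53/62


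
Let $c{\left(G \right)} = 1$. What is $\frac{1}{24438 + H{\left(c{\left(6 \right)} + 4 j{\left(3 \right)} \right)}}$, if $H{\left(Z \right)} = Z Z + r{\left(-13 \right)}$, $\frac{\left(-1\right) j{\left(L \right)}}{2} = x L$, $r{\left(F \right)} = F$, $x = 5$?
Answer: $\frac{1}{38586} \approx 2.5916 \cdot 10^{-5}$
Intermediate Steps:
$j{\left(L \right)} = - 10 L$ ($j{\left(L \right)} = - 2 \cdot 5 L = - 10 L$)
$H{\left(Z \right)} = -13 + Z^{2}$ ($H{\left(Z \right)} = Z Z - 13 = Z^{2} - 13 = -13 + Z^{2}$)
$\frac{1}{24438 + H{\left(c{\left(6 \right)} + 4 j{\left(3 \right)} \right)}} = \frac{1}{24438 - \left(13 - \left(1 + 4 \left(\left(-10\right) 3\right)\right)^{2}\right)} = \frac{1}{24438 - \left(13 - \left(1 + 4 \left(-30\right)\right)^{2}\right)} = \frac{1}{24438 - \left(13 - \left(1 - 120\right)^{2}\right)} = \frac{1}{24438 - \left(13 - \left(-119\right)^{2}\right)} = \frac{1}{24438 + \left(-13 + 14161\right)} = \frac{1}{24438 + 14148} = \frac{1}{38586}$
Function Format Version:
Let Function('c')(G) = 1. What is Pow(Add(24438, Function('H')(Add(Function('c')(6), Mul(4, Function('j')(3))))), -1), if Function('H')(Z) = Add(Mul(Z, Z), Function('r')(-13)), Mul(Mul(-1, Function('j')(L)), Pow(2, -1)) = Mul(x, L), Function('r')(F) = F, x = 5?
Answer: Rational(1, 38586) ≈ 2.5916e-5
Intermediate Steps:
Function('j')(L) = Mul(-10, L) (Function('j')(L) = Mul(-2, Mul(5, L)) = Mul(-10, L))
Function('H')(Z) = Add(-13, Pow(Z, 2)) (Function('H')(Z) = Add(Mul(Z, Z), -13) = Add(Pow(Z, 2), -13) = Add(-13, Pow(Z, 2)))
Pow(Add(24438, Function('H')(Add(Function('c')(6), Mul(4, Function('j')(3))))), -1) = Pow(Add(24438, Add(-13, Pow(Add(1, Mul(4, Mul(-10, 3))), 2))), -1) = Pow(Add(24438, Add(-13, Pow(Add(1, Mul(4, -30)), 2))), -1) = Pow(Add(24438, Add(-13, Pow(Add(1, -120), 2))), -1) = Pow(Add(24438, Add(-13, Pow(-119, 2))), -1) = Pow(Add(24438, Add(-13, 14161)), -1) = Pow(Add(24438, 14148), -1) = Pow(38586, -1) = Rational(1, 38586)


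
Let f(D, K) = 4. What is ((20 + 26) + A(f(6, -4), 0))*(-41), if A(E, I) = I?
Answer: -1886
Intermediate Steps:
((20 + 26) + A(f(6, -4), 0))*(-41) = ((20 + 26) + 0)*(-41) = (46 + 0)*(-41) = 46*(-41) = -1886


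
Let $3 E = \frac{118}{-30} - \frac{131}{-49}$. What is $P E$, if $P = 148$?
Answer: $- \frac{137048}{2205} \approx -62.153$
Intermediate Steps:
$E = - \frac{926}{2205}$ ($E = \frac{\frac{118}{-30} - \frac{131}{-49}}{3} = \frac{118 \left(- \frac{1}{30}\right) - - \frac{131}{49}}{3} = \frac{- \frac{59}{15} + \frac{131}{49}}{3} = \frac{1}{3} \left(- \frac{926}{735}\right) = - \frac{926}{2205} \approx -0.41995$)
$P E = 148 \left(- \frac{926}{2205}\right) = - \frac{137048}{2205}$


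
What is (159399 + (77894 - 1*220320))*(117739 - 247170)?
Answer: -2196832363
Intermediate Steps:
(159399 + (77894 - 1*220320))*(117739 - 247170) = (159399 + (77894 - 220320))*(-129431) = (159399 - 142426)*(-129431) = 16973*(-129431) = -2196832363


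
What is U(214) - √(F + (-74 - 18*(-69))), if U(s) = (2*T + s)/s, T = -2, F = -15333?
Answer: 105/107 - I*√14165 ≈ 0.98131 - 119.02*I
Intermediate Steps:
U(s) = (-4 + s)/s (U(s) = (2*(-2) + s)/s = (-4 + s)/s)
U(214) - √(F + (-74 - 18*(-69))) = (-4 + 214)/214 - √(-15333 + (-74 - 18*(-69))) = (1/214)*210 - √(-15333 + (-74 + 1242)) = 105/107 - √(-15333 + 1168) = 105/107 - √(-14165) = 105/107 - I*√14165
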